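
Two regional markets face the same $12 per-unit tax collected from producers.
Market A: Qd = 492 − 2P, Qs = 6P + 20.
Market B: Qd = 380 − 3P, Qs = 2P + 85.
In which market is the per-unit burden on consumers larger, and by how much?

Market A, by $4.2.

Market A: pre-tax P* = $59, Q* = 374; post-tax Q = 356; per-unit burden on consumers = $9.
Market B: pre-tax P* = $59, Q* = 203; post-tax Q = 188.6; per-unit burden on consumers = $4.8.
Difference: $9 vs $4.8 → market A is larger by $4.2.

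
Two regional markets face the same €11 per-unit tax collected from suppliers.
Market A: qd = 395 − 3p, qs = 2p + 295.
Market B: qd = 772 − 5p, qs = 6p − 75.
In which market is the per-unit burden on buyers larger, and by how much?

Market A: pre-tax p* = €20, q* = 335; post-tax q = 321.8; per-unit burden on buyers = €4.4.
Market B: pre-tax p* = €77, q* = 387; post-tax q = 357; per-unit burden on buyers = €6.
Difference: €4.4 vs €6 → market B is larger by €1.6.

Market B, by €1.6.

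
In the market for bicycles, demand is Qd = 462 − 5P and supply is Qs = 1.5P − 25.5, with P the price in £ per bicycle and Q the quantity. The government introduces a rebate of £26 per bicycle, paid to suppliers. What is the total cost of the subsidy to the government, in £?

Government outlay = £3042.

Before the subsidy: set 462 − 5P = 1.5P − 25.5 → P* = £75, Q* = 87.
With a per-unit subsidy paid to suppliers, each receives P + 26 per unit sold, so supply becomes Qs = 1.5(P + 26) − 25.5.
New equilibrium: consumers pay £69, suppliers receive £95, Q = 117. (Wedge: Pb − Ps = −26.)
Outlay = t · Q = 26 · 117 = £3042.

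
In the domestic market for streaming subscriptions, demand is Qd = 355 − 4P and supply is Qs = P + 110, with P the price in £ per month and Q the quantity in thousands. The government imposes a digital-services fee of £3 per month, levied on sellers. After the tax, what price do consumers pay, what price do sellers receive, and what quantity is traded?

Consumers pay £49.6; sellers receive £46.6; quantity = 156.6.

Before the tax: set 355 − 4P = P + 110 → P* = £49, Q* = 159.
With the tax collected from sellers, supply shifts: Qs = (P − 3) + 110.
New equilibrium: consumers pay £49.6, sellers receive £46.6, Q = 156.6. (Wedge: Pb − Ps = 3.)
The less price-elastic side of the market bears the larger share of a per-unit tax.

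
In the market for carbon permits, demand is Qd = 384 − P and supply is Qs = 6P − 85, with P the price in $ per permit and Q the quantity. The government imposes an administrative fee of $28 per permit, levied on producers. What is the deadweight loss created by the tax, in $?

Deadweight loss = $336.

Without the tax, 384 − P = 6P − 85 gives 7P = 469, so P* = $67 and Q* = 317.
With the tax collected from producers, supply shifts: Qs = 6(P − 28) − 85.
New equilibrium: buyers pay $91, producers receive $63, Q = 293. (Wedge: Pb − Ps = 28.)
Quantity falls by |ΔQ| = |317 − 293| = 24.
DWL = ½ · t · |ΔQ| = ½ · 28 · 24 = $336.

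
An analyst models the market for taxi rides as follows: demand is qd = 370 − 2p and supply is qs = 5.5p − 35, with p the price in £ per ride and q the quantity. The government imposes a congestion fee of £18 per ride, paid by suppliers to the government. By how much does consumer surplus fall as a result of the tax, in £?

Consumer surplus falls by £3284.16.

Before the tax: set 370 − 2p = 5.5p − 35 → p* = £54, q* = 262.
With the tax collected from suppliers, supply shifts: qs = 5.5(p − 18) − 35.
New equilibrium: consumers pay £67.2, suppliers receive £49.2, q = 235.6. (Wedge: pb − ps = 18.)
ΔCS is the trapezoid between Q = 235.6 and Q = 262 of height £13.2: ½ · (262 + 235.6) · 13.2 = £3284.16.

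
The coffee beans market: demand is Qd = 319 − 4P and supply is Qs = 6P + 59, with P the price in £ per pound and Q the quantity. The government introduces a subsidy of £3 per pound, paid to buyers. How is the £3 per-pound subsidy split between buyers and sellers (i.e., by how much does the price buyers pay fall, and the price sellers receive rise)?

Buyers gain £1.8 per pound; sellers gain £1.2 per pound.

Without the subsidy, 319 − 4P = 6P + 59 gives 10P = 260, so P* = £26 and Q* = 215.
With a per-unit subsidy paid to buyers, each effectively pays P − 3, so demand becomes Qd = 319 − 4(P − 3).
New equilibrium: buyers pay £24.2, sellers receive £27.2, Q = 222.2. (Wedge: Pb − Ps = −3.)
Gain to buyers: £1.8; to sellers: £1.2. (They sum to £3.)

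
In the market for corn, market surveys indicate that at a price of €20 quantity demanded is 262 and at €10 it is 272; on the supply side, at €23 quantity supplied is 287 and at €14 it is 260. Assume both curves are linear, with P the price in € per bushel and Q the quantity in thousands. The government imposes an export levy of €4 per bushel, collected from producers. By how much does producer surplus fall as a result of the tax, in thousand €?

Demand slope: (272 − 262)/(10 − 20) = -1, so Qd = 282 − P.
Supply slope: (260 − 287)/(14 − 23) = 3, so Qs = 3P + 218.
Without the tax, 282 − P = 3P + 218 gives 4P = 64, so P* = €16 and Q* = 266.
With the tax collected from producers, supply shifts: Qs = 3(P − 4) + 218.
Solving gives Q = 263 with consumers paying €19 and producers receiving €15 (the €4 wedge).
ΔPS is the trapezoid between Q = 263 and Q = 266 of height €1: ½ · (266 + 263) · 1 = €264.5.

Producer surplus falls by €264.5 thousand.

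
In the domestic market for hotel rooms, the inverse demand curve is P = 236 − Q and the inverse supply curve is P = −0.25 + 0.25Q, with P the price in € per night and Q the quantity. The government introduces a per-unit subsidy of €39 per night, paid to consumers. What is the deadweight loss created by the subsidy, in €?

Deadweight loss = €608.4.

Rewrite in direct form: Qd = 236 − P and Qs = 4P + 1.
Before the subsidy: set 236 − P = 4P + 1 → P* = €47, Q* = 189.
With a per-unit subsidy paid to consumers, each effectively pays P − 39, so demand becomes Qd = 236 − (P − 39).
New equilibrium: consumers pay €15.8, sellers receive €54.8, Q = 220.2. (Wedge: Pb − Ps = −39.)
Quantity rises by |ΔQ| = |189 − 220.2| = 31.2.
DWL = ½ · t · |ΔQ| = ½ · 39 · 31.2 = €608.4.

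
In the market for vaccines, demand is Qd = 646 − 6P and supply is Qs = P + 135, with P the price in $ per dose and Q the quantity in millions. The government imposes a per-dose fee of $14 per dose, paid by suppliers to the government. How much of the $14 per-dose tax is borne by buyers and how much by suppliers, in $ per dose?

Buyers bear $2 per dose; suppliers bear $12 per dose.

Without the tax, 646 − 6P = P + 135 gives 7P = 511, so P* = $73 and Q* = 208.
With the tax collected from suppliers, supply shifts: Qs = (P − 14) + 135.
New equilibrium: buyers pay $75, suppliers receive $61, Q = 196. (Wedge: Pb − Ps = 14.)
Burden on buyers: $2; on suppliers: $12. (They sum to $14.)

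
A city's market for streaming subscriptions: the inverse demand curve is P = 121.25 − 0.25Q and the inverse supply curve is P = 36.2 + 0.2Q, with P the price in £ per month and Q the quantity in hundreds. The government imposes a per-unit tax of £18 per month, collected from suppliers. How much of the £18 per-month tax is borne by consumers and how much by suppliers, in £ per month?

Consumers bear £10 per month; suppliers bear £8 per month.

Rewrite in direct form: Qd = 485 − 4P and Qs = 5P − 181.
Without the tax, 485 − 4P = 5P − 181 gives 9P = 666, so P* = £74 and Q* = 189.
With the tax collected from suppliers, supply shifts: Qs = 5(P − 18) − 181.
New equilibrium: consumers pay £84, suppliers receive £66, Q = 149. (Wedge: Pb − Ps = 18.)
Burden on consumers: £10; on suppliers: £8. (They sum to £18.)
The less price-elastic side of the market bears the larger share of a per-unit tax.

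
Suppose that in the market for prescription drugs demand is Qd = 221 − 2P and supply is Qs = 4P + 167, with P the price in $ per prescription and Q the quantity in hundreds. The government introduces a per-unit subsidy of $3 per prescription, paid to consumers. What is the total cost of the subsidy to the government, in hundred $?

Government outlay = $621 hundred.

Before the subsidy: set 221 − 2P = 4P + 167 → P* = $9, Q* = 203.
With a per-unit subsidy paid to consumers, each effectively pays P − 3, so demand becomes Qd = 221 − 2(P − 3).
New equilibrium: consumers pay $7, producers receive $10, Q = 207. (Wedge: Pb − Ps = −3.)
Outlay = t · Q = 3 · 207 = $621.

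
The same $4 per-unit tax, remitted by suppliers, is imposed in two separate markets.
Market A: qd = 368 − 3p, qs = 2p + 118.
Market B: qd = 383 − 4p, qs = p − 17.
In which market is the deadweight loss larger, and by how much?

Market A: pre-tax p* = $50, q* = 218; post-tax q = 213.2; deadweight loss = $9.6.
Market B: pre-tax p* = $80, q* = 63; post-tax q = 59.8; deadweight loss = $6.4.
Difference: $9.6 vs $6.4 → market A is larger by $3.2.

Market A, by $3.2.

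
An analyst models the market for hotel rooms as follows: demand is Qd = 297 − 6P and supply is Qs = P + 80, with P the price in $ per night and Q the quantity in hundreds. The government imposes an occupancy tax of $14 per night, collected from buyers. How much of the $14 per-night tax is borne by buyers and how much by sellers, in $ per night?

Before the tax: set 297 − 6P = P + 80 → P* = $31, Q* = 111.
With the tax collected from buyers, demand (in seller-price terms) shifts: Qd = 297 − 6(P + 14).
New equilibrium: buyers pay $33, sellers receive $19, Q = 99. (Wedge: Pb − Ps = 14.)
Burden on buyers: $2; on sellers: $12. (They sum to $14.)
The less price-elastic side of the market bears the larger share of a per-unit tax.

Buyers bear $2 per night; sellers bear $12 per night.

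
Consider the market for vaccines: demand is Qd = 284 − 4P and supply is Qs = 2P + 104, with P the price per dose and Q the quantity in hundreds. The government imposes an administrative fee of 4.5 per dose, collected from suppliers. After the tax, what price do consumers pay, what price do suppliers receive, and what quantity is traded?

Without the tax, 284 − 4P = 2P + 104 gives 6P = 180, so P* = 30 and Q* = 164.
With the tax collected from suppliers, supply shifts: Qs = 2(P − 4.5) + 104.
Solving gives Q = 158 with consumers paying 31.5 and suppliers receiving 27 (the 4.5 wedge).
The less price-elastic side of the market bears the larger share of a per-unit tax.

Consumers pay 31.5; suppliers receive 27; quantity = 158.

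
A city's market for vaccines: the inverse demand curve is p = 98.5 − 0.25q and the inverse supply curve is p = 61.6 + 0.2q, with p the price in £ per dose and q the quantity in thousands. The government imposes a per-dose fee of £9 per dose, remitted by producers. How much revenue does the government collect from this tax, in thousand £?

Tax revenue = £558 thousand.

Rewrite in direct form: qd = 394 − 4p and qs = 5p − 308.
Before the tax: set 394 − 4p = 5p − 308 → p* = £78, q* = 82.
With the tax collected from producers, supply shifts: qs = 5(p − 9) − 308.
New equilibrium: consumers pay £83, producers receive £74, q = 62. (Wedge: pb − ps = 9.)
Revenue = t · Q = 9 · 62 = £558.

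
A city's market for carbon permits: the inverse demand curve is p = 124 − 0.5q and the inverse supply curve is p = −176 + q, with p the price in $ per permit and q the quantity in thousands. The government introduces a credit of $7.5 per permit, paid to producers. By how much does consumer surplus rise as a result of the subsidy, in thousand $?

Consumer surplus rises by $506.25 thousand.

Rewrite in direct form: qd = 248 − 2p and qs = p + 176.
Without the subsidy, 248 − 2p = p + 176 gives 3p = 72, so p* = $24 and q* = 200.
With a per-unit subsidy paid to producers, each receives p + 7.5 per unit sold, so supply becomes qs = (p + 7.5) + 176.
Solving gives q = 205 with consumers paying $21.5 and producers receiving $29 (the $7.5 wedge).
ΔCS is the trapezoid between Q = 205 and Q = 200 of height $2.5: ½ · (200 + 205) · 2.5 = $506.25.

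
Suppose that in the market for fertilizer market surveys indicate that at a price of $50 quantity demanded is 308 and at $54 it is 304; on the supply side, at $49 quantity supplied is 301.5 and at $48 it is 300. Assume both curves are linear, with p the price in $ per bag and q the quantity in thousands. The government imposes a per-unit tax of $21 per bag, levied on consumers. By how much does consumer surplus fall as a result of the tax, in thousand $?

Consumer surplus falls by $3776.22 thousand.

Demand slope: (304 − 308)/(54 − 50) = -1, so qd = 358 − p.
Supply slope: (300 − 301.5)/(48 − 49) = 1.5, so qs = 1.5p + 228.
Before the tax: set 358 − p = 1.5p + 228 → p* = $52, q* = 306.
With the tax collected from consumers, demand (in seller-price terms) shifts: qd = 358 − (p + 21).
Solving gives q = 293.4 with consumers paying $64.6 and suppliers receiving $43.6 (the $21 wedge).
ΔCS is the trapezoid between Q = 293.4 and Q = 306 of height $12.6: ½ · (306 + 293.4) · 12.6 = $3776.22.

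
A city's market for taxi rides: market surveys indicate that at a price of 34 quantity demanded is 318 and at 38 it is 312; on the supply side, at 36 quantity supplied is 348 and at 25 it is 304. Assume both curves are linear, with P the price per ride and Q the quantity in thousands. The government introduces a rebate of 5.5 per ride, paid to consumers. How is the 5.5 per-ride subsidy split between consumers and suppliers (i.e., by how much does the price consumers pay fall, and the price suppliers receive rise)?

Consumers gain 4 per ride; suppliers gain 1.5 per ride.

Demand slope: (312 − 318)/(38 − 34) = -1.5, so Qd = 369 − 1.5P.
Supply slope: (304 − 348)/(25 − 36) = 4, so Qs = 4P + 204.
Without the subsidy, 369 − 1.5P = 4P + 204 gives 5.5P = 165, so P* = 30 and Q* = 324.
With a per-unit subsidy paid to consumers, each effectively pays P − 5.5, so demand becomes Qd = 369 − 1.5(P − 5.5).
New equilibrium: consumers pay 26, suppliers receive 31.5, Q = 330. (Wedge: Pb − Ps = −5.5.)
Gain to consumers: 4; to suppliers: 1.5. (They sum to 5.5.)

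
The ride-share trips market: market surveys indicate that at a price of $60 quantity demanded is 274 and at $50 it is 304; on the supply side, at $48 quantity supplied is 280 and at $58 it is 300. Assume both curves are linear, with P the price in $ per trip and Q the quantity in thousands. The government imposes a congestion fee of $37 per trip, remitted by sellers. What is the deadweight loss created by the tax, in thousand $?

Deadweight loss = $821.4 thousand.

Demand slope: (304 − 274)/(50 − 60) = -3, so Qd = 454 − 3P.
Supply slope: (300 − 280)/(58 − 48) = 2, so Qs = 2P + 184.
Without the tax, 454 − 3P = 2P + 184 gives 5P = 270, so P* = $54 and Q* = 292.
With the tax collected from sellers, supply shifts: Qs = 2(P − 37) + 184.
New equilibrium: buyers pay $68.8, sellers receive $31.8, Q = 247.6. (Wedge: Pb − Ps = 37.)
Quantity falls by |ΔQ| = |292 − 247.6| = 44.4.
DWL = ½ · t · |ΔQ| = ½ · 37 · 44.4 = $821.4.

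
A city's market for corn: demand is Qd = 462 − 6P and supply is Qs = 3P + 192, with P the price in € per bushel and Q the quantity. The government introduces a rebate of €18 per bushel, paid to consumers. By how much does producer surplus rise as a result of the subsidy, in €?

Producer surplus rises by €3600.

Before the subsidy: set 462 − 6P = 3P + 192 → P* = €30, Q* = 282.
With a per-unit subsidy paid to consumers, each effectively pays P − 18, so demand becomes Qd = 462 − 6(P − 18).
New equilibrium: consumers pay €24, suppliers receive €42, Q = 318. (Wedge: Pb − Ps = −18.)
ΔPS is the trapezoid between Q = 318 and Q = 282 of height €12: ½ · (282 + 318) · 12 = €3600.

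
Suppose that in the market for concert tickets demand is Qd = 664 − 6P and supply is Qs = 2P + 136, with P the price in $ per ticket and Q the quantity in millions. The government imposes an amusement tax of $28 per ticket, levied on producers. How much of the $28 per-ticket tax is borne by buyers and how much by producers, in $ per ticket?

Without the tax, 664 − 6P = 2P + 136 gives 8P = 528, so P* = $66 and Q* = 268.
With the tax collected from producers, supply shifts: Qs = 2(P − 28) + 136.
New equilibrium: buyers pay $73, producers receive $45, Q = 226. (Wedge: Pb − Ps = 28.)
Burden on buyers: $7; on producers: $21. (They sum to $28.)
The less price-elastic side of the market bears the larger share of a per-unit tax.

Buyers bear $7 per ticket; producers bear $21 per ticket.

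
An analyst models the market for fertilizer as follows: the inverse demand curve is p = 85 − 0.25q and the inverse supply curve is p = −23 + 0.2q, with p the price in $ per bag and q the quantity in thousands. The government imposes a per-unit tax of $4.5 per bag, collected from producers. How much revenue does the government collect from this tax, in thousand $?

Inverting to q(p) form: qd = 340 − 4p; qs = 5p + 115.
Without the tax, 340 − 4p = 5p + 115 gives 9p = 225, so p* = $25 and q* = 240.
With the tax collected from producers, supply shifts: qs = 5(p − 4.5) + 115.
New equilibrium: buyers pay $27.5, producers receive $23, q = 230. (Wedge: pb − ps = 4.5.)
Revenue = t · Q = 4.5 · 230 = $1035.

Tax revenue = $1035 thousand.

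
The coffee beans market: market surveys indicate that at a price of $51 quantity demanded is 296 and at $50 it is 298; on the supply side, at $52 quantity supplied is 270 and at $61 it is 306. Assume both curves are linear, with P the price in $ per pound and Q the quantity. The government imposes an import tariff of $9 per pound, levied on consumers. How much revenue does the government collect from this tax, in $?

Tax revenue = $2466.

Demand slope: (298 − 296)/(50 − 51) = -2, so Qd = 398 − 2P.
Supply slope: (306 − 270)/(61 − 52) = 4, so Qs = 4P + 62.
Without the tax, 398 − 2P = 4P + 62 gives 6P = 336, so P* = $56 and Q* = 286.
With the tax collected from consumers, demand (in seller-price terms) shifts: Qd = 398 − 2(P + 9).
New equilibrium: consumers pay $62, producers receive $53, Q = 274. (Wedge: Pb − Ps = 9.)
Revenue = t · Q = 9 · 274 = $2466.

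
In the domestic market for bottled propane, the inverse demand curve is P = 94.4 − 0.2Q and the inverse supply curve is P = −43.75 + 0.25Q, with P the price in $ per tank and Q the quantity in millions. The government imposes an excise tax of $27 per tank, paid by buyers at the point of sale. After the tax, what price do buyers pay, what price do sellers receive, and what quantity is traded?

Buyers pay $45; sellers receive $18; quantity = 247.

Inverting to Q(P) form: Qd = 472 − 5P; Qs = 4P + 175.
Before the tax: set 472 − 5P = 4P + 175 → P* = $33, Q* = 307.
With the tax collected from buyers, demand (in seller-price terms) shifts: Qd = 472 − 5(P + 27).
New equilibrium: buyers pay $45, sellers receive $18, Q = 247. (Wedge: Pb − Ps = 27.)
The less price-elastic side of the market bears the larger share of a per-unit tax.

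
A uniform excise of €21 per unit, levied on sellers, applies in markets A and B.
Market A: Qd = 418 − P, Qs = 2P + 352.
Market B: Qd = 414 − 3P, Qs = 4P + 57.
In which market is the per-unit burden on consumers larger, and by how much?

Market A: pre-tax P* = €22, Q* = 396; post-tax Q = 382; per-unit burden on consumers = €14.
Market B: pre-tax P* = €51, Q* = 261; post-tax Q = 225; per-unit burden on consumers = €12.
Difference: €14 vs €12 → market A is larger by €2.

Market A, by €2.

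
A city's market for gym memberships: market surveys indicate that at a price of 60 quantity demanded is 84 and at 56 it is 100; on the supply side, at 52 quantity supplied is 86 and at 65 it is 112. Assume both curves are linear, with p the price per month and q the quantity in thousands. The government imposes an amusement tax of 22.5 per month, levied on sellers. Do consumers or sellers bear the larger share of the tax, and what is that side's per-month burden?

Demand slope: (100 − 84)/(56 − 60) = -4, so qd = 324 − 4p.
Supply slope: (112 − 86)/(65 − 52) = 2, so qs = 2p − 18.
Without the tax, 324 − 4p = 2p − 18 gives 6p = 342, so p* = 57 and q* = 96.
With the tax collected from sellers, supply shifts: qs = 2(p − 22.5) − 18.
Solving gives q = 66 with consumers paying 64.5 and sellers receiving 42 (the 22.5 wedge).
Per-month burden: consumers 7.5, sellers 15.
Sellers take the larger share because supply is less price-elastic here (demand slope 4 vs supply slope 2).

Sellers bear the larger share: 15 per month.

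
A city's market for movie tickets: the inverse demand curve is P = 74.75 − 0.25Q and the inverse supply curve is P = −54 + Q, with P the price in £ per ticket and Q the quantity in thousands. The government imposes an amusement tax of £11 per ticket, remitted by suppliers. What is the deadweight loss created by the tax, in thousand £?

Deadweight loss = £48.4 thousand.

Rewrite in direct form: Qd = 299 − 4P and Qs = P + 54.
Without the tax, 299 − 4P = P + 54 gives 5P = 245, so P* = £49 and Q* = 103.
With the tax collected from suppliers, supply shifts: Qs = (P − 11) + 54.
New equilibrium: consumers pay £51.2, suppliers receive £40.2, Q = 94.2. (Wedge: Pb − Ps = 11.)
Quantity falls by |ΔQ| = |103 − 94.2| = 8.8.
DWL = ½ · t · |ΔQ| = ½ · 11 · 8.8 = £48.4.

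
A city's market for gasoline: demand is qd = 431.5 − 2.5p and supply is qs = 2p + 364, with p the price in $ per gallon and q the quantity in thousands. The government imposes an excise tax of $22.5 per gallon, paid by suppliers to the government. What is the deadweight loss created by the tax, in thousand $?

Deadweight loss = $281.25 thousand.

Without the tax, 431.5 − 2.5p = 2p + 364 gives 4.5p = 67.5, so p* = $15 and q* = 394.
With the tax collected from suppliers, supply shifts: qs = 2(p − 22.5) + 364.
Solving gives q = 369 with consumers paying $25 and suppliers receiving $2.5 (the $22.5 wedge).
Quantity falls by |ΔQ| = |394 − 369| = 25.
DWL = ½ · t · |ΔQ| = ½ · 22.5 · 25 = $281.25.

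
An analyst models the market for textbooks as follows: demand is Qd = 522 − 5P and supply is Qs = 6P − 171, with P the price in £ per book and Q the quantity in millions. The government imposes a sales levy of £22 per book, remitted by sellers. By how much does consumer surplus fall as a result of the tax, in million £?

Consumer surplus falls by £2124 million.

Without the tax, 522 − 5P = 6P − 171 gives 11P = 693, so P* = £63 and Q* = 207.
With the tax collected from sellers, supply shifts: Qs = 6(P − 22) − 171.
Solving gives Q = 147 with consumers paying £75 and sellers receiving £53 (the £22 wedge).
ΔCS is the trapezoid between Q = 147 and Q = 207 of height £12: ½ · (207 + 147) · 12 = £2124.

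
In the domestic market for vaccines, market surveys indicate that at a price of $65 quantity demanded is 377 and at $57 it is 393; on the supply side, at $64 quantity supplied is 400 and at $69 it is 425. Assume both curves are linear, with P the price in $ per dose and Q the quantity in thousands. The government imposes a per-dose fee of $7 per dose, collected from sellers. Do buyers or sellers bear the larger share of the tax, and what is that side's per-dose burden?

Buyers bear the larger share: $5 per dose.

Demand slope: (393 − 377)/(57 − 65) = -2, so Qd = 507 − 2P.
Supply slope: (425 − 400)/(69 − 64) = 5, so Qs = 5P + 80.
Before the tax: set 507 − 2P = 5P + 80 → P* = $61, Q* = 385.
With the tax collected from sellers, supply shifts: Qs = 5(P − 7) + 80.
New equilibrium: buyers pay $66, sellers receive $59, Q = 375. (Wedge: Pb − Ps = 7.)
Per-dose burden: buyers $5, sellers $2.
Buyers take the larger share because demand is less price-elastic here (demand slope 2 vs supply slope 5).
The less price-elastic side of the market bears the larger share of a per-unit tax.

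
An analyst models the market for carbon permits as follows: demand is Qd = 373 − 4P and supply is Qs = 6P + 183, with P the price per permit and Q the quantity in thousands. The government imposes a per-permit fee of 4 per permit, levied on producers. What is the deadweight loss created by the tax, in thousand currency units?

Deadweight loss = 19.2 thousand.

Without the tax, 373 − 4P = 6P + 183 gives 10P = 190, so P* = 19 and Q* = 297.
With the tax collected from producers, supply shifts: Qs = 6(P − 4) + 183.
New equilibrium: buyers pay 21.4, producers receive 17.4, Q = 287.4. (Wedge: Pb − Ps = 4.)
Quantity falls by |ΔQ| = |297 − 287.4| = 9.6.
DWL = ½ · t · |ΔQ| = ½ · 4 · 9.6 = 19.2.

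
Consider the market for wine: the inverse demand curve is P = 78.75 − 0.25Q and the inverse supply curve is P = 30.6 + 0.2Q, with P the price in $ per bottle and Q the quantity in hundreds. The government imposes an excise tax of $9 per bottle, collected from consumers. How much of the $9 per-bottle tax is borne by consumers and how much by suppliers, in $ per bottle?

Consumers bear $5 per bottle; suppliers bear $4 per bottle.

Rewrite in direct form: Qd = 315 − 4P and Qs = 5P − 153.
Before the tax: set 315 − 4P = 5P − 153 → P* = $52, Q* = 107.
With the tax collected from consumers, demand (in seller-price terms) shifts: Qd = 315 − 4(P + 9).
New equilibrium: consumers pay $57, suppliers receive $48, Q = 87. (Wedge: Pb − Ps = 9.)
Burden on consumers: $5; on suppliers: $4. (They sum to $9.)
The less price-elastic side of the market bears the larger share of a per-unit tax.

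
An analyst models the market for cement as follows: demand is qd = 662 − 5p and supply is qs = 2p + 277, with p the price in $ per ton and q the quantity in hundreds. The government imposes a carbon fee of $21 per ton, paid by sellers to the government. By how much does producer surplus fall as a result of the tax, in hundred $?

Producer surplus falls by $5580 hundred.

Before the tax: set 662 − 5p = 2p + 277 → p* = $55, q* = 387.
With the tax collected from sellers, supply shifts: qs = 2(p − 21) + 277.
Solving gives q = 357 with consumers paying $61 and sellers receiving $40 (the $21 wedge).
ΔPS is the trapezoid between Q = 357 and Q = 387 of height $15: ½ · (387 + 357) · 15 = $5580.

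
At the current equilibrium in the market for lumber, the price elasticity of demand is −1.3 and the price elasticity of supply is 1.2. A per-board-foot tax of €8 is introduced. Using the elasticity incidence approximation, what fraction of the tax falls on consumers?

Incidence ratio: consumers' share ≈ εs / (εs + |εd|) = 1.2 / (1.2 + 1.3) = 0.48.
Supply is the less elastic side, so consumers bear the smaller share.

Consumers' share ≈ 0.48.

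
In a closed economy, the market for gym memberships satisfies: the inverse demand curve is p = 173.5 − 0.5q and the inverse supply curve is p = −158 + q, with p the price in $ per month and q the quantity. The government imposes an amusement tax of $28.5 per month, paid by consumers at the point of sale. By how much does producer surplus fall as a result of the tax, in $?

Inverting to q(p) form: qd = 347 − 2p; qs = p + 158.
Without the tax, 347 − 2p = p + 158 gives 3p = 189, so p* = $63 and q* = 221.
With the tax collected from consumers, demand (in seller-price terms) shifts: qd = 347 − 2(p + 28.5).
New equilibrium: consumers pay $72.5, sellers receive $44, q = 202. (Wedge: pb − ps = 28.5.)
ΔPS is the trapezoid between Q = 202 and Q = 221 of height $19: ½ · (221 + 202) · 19 = $4018.5.

Producer surplus falls by $4018.5.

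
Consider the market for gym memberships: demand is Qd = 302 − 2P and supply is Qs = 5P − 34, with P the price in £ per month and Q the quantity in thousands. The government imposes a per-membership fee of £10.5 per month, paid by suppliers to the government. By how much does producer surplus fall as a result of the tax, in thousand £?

Without the tax, 302 − 2P = 5P − 34 gives 7P = 336, so P* = £48 and Q* = 206.
With the tax collected from suppliers, supply shifts: Qs = 5(P − 10.5) − 34.
New equilibrium: consumers pay £55.5, suppliers receive £45, Q = 191. (Wedge: Pb − Ps = 10.5.)
ΔPS is the trapezoid between Q = 191 and Q = 206 of height £3: ½ · (206 + 191) · 3 = £595.5.

Producer surplus falls by £595.5 thousand.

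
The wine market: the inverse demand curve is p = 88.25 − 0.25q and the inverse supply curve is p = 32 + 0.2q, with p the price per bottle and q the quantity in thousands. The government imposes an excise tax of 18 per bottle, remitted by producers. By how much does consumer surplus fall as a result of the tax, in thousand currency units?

Consumer surplus falls by 1050 thousand.

Inverting to q(p) form: qd = 353 − 4p; qs = 5p − 160.
Before the tax: set 353 − 4p = 5p − 160 → p* = 57, q* = 125.
With the tax collected from producers, supply shifts: qs = 5(p − 18) − 160.
Solving gives q = 85 with consumers paying 67 and producers receiving 49 (the 18 wedge).
ΔCS is the trapezoid between Q = 85 and Q = 125 of height 10: ½ · (125 + 85) · 10 = 1050.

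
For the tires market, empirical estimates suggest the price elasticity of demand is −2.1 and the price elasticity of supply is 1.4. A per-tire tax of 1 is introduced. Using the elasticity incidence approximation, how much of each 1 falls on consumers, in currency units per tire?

Incidence ratio: consumers' share ≈ εs / (εs + |εd|) = 1.4 / (1.4 + 2.1) = 0.4.
So consumers bear ≈ 0.4 × 1 = 0.4; suppliers bear 0.6.

Consumers bear ≈ 0.4 per tire.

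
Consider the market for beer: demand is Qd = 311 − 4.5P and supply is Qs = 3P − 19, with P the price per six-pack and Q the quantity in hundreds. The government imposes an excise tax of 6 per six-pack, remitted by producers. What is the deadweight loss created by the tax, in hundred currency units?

Without the tax, 311 − 4.5P = 3P − 19 gives 7.5P = 330, so P* = 44 and Q* = 113.
With the tax collected from producers, supply shifts: Qs = 3(P − 6) − 19.
New equilibrium: consumers pay 46.4, producers receive 40.4, Q = 102.2. (Wedge: Pb − Ps = 6.)
Quantity falls by |ΔQ| = |113 − 102.2| = 10.8.
DWL = ½ · t · |ΔQ| = ½ · 6 · 10.8 = 32.4.

Deadweight loss = 32.4 hundred.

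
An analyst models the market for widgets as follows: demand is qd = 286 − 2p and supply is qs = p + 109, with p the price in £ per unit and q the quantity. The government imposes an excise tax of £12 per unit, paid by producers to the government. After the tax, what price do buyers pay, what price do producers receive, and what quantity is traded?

Buyers pay £63; producers receive £51; quantity = 160.

Without the tax, 286 − 2p = p + 109 gives 3p = 177, so p* = £59 and q* = 168.
With the tax collected from producers, supply shifts: qs = (p − 12) + 109.
Solving gives q = 160 with buyers paying £63 and producers receiving £51 (the £12 wedge).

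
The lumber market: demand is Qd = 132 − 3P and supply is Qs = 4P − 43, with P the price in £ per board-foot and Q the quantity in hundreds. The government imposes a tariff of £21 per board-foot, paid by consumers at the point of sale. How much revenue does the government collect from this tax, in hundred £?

Without the tax, 132 − 3P = 4P − 43 gives 7P = 175, so P* = £25 and Q* = 57.
With the tax collected from consumers, demand (in seller-price terms) shifts: Qd = 132 − 3(P + 21).
New equilibrium: consumers pay £37, producers receive £16, Q = 21. (Wedge: Pb − Ps = 21.)
Revenue = t · Q = 21 · 21 = £441.

Tax revenue = £441 hundred.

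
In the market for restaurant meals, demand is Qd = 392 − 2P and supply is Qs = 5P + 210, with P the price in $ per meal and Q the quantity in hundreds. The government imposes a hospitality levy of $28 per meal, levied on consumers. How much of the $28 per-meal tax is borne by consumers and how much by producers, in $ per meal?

Consumers bear $20 per meal; producers bear $8 per meal.

Without the tax, 392 − 2P = 5P + 210 gives 7P = 182, so P* = $26 and Q* = 340.
With the tax collected from consumers, demand (in seller-price terms) shifts: Qd = 392 − 2(P + 28).
New equilibrium: consumers pay $46, producers receive $18, Q = 300. (Wedge: Pb − Ps = 28.)
Burden on consumers: $20; on producers: $8. (They sum to $28.)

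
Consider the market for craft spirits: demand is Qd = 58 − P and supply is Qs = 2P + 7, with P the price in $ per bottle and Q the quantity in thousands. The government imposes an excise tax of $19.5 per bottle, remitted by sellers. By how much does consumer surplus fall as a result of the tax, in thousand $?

Before the tax: set 58 − P = 2P + 7 → P* = $17, Q* = 41.
With the tax collected from sellers, supply shifts: Qs = 2(P − 19.5) + 7.
Solving gives Q = 28 with consumers paying $30 and sellers receiving $10.5 (the $19.5 wedge).
ΔCS is the trapezoid between Q = 28 and Q = 41 of height $13: ½ · (41 + 28) · 13 = $448.5.

Consumer surplus falls by $448.5 thousand.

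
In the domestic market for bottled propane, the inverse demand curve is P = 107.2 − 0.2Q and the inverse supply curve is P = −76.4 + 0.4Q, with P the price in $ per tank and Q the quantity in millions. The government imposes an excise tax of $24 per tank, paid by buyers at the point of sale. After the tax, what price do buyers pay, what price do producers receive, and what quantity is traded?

Buyers pay $54; producers receive $30; quantity = 266.

Inverting to Q(P) form: Qd = 536 − 5P; Qs = 2.5P + 191.
Without the tax, 536 − 5P = 2.5P + 191 gives 7.5P = 345, so P* = $46 and Q* = 306.
With the tax collected from buyers, demand (in seller-price terms) shifts: Qd = 536 − 5(P + 24).
Solving gives Q = 266 with buyers paying $54 and producers receiving $30 (the $24 wedge).
The less price-elastic side of the market bears the larger share of a per-unit tax.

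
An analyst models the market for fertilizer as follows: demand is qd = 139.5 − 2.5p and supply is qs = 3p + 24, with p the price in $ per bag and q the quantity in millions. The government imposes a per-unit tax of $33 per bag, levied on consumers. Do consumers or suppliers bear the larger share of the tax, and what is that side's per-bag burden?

Without the tax, 139.5 − 2.5p = 3p + 24 gives 5.5p = 115.5, so p* = $21 and q* = 87.
With the tax collected from consumers, demand (in seller-price terms) shifts: qd = 139.5 − 2.5(p + 33).
Solving gives q = 42 with consumers paying $39 and suppliers receiving $6 (the $33 wedge).
Per-bag burden: consumers $18, suppliers $15.
Consumers take the larger share because demand is less price-elastic here (demand slope 2.5 vs supply slope 3).
The less price-elastic side of the market bears the larger share of a per-unit tax.

Consumers bear the larger share: $18 per bag.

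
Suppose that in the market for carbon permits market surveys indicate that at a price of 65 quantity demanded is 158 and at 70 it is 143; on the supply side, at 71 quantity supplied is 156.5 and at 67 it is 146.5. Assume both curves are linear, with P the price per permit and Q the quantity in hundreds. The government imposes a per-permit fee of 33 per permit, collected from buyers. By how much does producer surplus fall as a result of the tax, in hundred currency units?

Demand slope: (143 − 158)/(70 − 65) = -3, so Qd = 353 − 3P.
Supply slope: (146.5 − 156.5)/(67 − 71) = 2.5, so Qs = 2.5P − 21.
Without the tax, 353 − 3P = 2.5P − 21 gives 5.5P = 374, so P* = 68 and Q* = 149.
With the tax collected from buyers, demand (in seller-price terms) shifts: Qd = 353 − 3(P + 33).
Solving gives Q = 104 with buyers paying 83 and suppliers receiving 50 (the 33 wedge).
ΔPS is the trapezoid between Q = 104 and Q = 149 of height 18: ½ · (149 + 104) · 18 = 2277.

Producer surplus falls by 2277 hundred.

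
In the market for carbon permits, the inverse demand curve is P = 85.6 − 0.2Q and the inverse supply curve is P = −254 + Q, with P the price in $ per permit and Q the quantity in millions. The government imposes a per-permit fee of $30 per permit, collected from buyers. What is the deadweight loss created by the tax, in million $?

Rewrite in direct form: Qd = 428 − 5P and Qs = P + 254.
Before the tax: set 428 − 5P = P + 254 → P* = $29, Q* = 283.
With the tax collected from buyers, demand (in seller-price terms) shifts: Qd = 428 − 5(P + 30).
Solving gives Q = 258 with buyers paying $34 and sellers receiving $4 (the $30 wedge).
Quantity falls by |ΔQ| = |283 − 258| = 25.
DWL = ½ · t · |ΔQ| = ½ · 30 · 25 = $375.

Deadweight loss = $375 million.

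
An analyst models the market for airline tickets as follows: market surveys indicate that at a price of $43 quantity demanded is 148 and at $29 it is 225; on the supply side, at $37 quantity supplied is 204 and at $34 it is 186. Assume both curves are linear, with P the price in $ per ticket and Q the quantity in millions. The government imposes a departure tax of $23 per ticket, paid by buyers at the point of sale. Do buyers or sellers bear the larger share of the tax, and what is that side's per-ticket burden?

Demand slope: (225 − 148)/(29 − 43) = -5.5, so Qd = 384.5 − 5.5P.
Supply slope: (186 − 204)/(34 − 37) = 6, so Qs = 6P − 18.
Without the tax, 384.5 − 5.5P = 6P − 18 gives 11.5P = 402.5, so P* = $35 and Q* = 192.
With the tax collected from buyers, demand (in seller-price terms) shifts: Qd = 384.5 − 5.5(P + 23).
New equilibrium: buyers pay $47, sellers receive $24, Q = 126. (Wedge: Pb − Ps = 23.)
Per-ticket burden: buyers $12, sellers $11.
Buyers take the larger share because demand is less price-elastic here (demand slope 5.5 vs supply slope 6).
The less price-elastic side of the market bears the larger share of a per-unit tax.

Buyers bear the larger share: $12 per ticket.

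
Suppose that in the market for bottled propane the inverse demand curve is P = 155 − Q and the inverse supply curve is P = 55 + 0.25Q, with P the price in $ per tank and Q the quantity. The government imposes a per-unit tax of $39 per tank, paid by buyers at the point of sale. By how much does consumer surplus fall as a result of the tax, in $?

Inverting to Q(P) form: Qd = 155 − P; Qs = 4P − 220.
Without the tax, 155 − P = 4P − 220 gives 5P = 375, so P* = $75 and Q* = 80.
With the tax collected from buyers, demand (in seller-price terms) shifts: Qd = 155 − (P + 39).
Solving gives Q = 48.8 with buyers paying $106.2 and suppliers receiving $67.2 (the $39 wedge).
ΔCS is the trapezoid between Q = 48.8 and Q = 80 of height $31.2: ½ · (80 + 48.8) · 31.2 = $2009.28.

Consumer surplus falls by $2009.28.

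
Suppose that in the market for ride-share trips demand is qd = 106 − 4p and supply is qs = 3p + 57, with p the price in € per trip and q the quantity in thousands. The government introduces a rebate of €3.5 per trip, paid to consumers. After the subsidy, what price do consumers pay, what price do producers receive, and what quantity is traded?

Consumers pay €5.5; producers receive €9; quantity = 84.

Without the subsidy, 106 − 4p = 3p + 57 gives 7p = 49, so p* = €7 and q* = 78.
With a per-unit subsidy paid to consumers, each effectively pays p − 3.5, so demand becomes qd = 106 − 4(p − 3.5).
New equilibrium: consumers pay €5.5, producers receive €9, q = 84. (Wedge: pb − ps = −3.5.)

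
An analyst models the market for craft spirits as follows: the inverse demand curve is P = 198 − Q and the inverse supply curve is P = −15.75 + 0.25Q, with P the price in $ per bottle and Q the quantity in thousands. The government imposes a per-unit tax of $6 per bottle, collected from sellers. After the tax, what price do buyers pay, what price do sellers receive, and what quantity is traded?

Rewrite in direct form: Qd = 198 − P and Qs = 4P + 63.
Before the tax: set 198 − P = 4P + 63 → P* = $27, Q* = 171.
With the tax collected from sellers, supply shifts: Qs = 4(P − 6) + 63.
New equilibrium: buyers pay $31.8, sellers receive $25.8, Q = 166.2. (Wedge: Pb − Ps = 6.)
The less price-elastic side of the market bears the larger share of a per-unit tax.

Buyers pay $31.8; sellers receive $25.8; quantity = 166.2.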